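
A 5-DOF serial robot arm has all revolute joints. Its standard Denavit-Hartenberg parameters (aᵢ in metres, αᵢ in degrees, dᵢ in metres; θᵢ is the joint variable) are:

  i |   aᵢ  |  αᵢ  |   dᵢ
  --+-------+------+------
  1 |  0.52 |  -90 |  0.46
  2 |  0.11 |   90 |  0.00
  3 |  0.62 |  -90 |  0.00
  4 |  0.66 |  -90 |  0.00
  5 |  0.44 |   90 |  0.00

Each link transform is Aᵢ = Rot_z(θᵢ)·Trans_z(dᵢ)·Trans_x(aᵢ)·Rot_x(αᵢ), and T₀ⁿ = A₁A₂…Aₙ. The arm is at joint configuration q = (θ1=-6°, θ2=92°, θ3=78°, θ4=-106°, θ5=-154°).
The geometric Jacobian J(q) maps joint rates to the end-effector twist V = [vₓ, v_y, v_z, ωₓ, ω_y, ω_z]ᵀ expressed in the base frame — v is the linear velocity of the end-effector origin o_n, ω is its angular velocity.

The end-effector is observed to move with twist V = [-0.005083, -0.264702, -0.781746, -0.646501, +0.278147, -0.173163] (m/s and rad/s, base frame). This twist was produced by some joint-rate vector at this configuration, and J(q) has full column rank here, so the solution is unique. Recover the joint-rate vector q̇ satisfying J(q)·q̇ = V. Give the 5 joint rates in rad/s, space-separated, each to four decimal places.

-0.3690 0.8800 -0.4800 0.0290 -0.7200

o_n = [0.8288, 0.4913, 0.4161]
J₁: ẑ×o_n = [-0.4913, 0.8288, 0.0000], ω = ẑ
J2: z=[0.1045, 0.9945, 0.0000] o=[0.5172, -0.0544, 0.4600] → [-0.0437, 0.0046, -0.2529, 0.1045, 0.9945, 0.0000]
J3: z=[0.9939, -0.1045, -0.0349] o=[0.5133, -0.0540, 0.3501] → [0.0121, -0.0766, 0.5749, 0.9939, -0.1045, -0.0349]
J4: z=[0.0557, 0.2032, 0.9776] o=[0.5723, 0.5496, 0.2212] → [0.0966, 0.2399, -0.0554, 0.0557, 0.2032, 0.9776]
J5: z=[0.3653, 0.9070, -0.2094] o=[1.1855, 0.3063, 0.2369] → [0.2013, 0.0092, 0.3912, 0.3653, 0.9070, -0.2094]
q̇ = J⁺·V = [-0.3690, 0.8800, -0.4800, 0.0290, -0.7200]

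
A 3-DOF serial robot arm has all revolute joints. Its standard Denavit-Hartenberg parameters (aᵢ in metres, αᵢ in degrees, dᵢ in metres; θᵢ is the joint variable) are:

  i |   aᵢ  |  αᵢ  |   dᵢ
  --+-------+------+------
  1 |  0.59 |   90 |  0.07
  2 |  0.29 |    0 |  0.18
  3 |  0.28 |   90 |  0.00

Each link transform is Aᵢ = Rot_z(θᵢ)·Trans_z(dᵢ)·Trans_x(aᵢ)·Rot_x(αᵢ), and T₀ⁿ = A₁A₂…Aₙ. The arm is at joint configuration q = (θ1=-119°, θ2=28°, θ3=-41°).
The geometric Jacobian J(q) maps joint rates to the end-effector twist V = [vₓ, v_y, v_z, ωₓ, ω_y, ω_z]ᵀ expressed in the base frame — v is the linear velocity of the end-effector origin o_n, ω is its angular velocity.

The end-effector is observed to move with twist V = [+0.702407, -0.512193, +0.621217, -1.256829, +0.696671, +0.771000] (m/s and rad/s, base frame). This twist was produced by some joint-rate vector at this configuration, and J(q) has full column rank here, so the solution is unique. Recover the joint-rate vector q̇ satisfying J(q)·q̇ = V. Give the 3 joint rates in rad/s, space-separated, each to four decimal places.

0.7710 0.8950 0.5420

o_n = [-0.6999, -0.8913, 0.1432]
J₁: ẑ×o_n = [0.8913, -0.6999, 0.0000], ω = ẑ
J2: z=[-0.8746, 0.4848, 0.0000] o=[-0.2860, -0.5160, 0.0700] → [0.0355, 0.0640, 0.5289, -0.8746, 0.4848, 0.0000]
J3: z=[-0.8746, 0.4848, 0.0000] o=[-0.5676, -0.6527, 0.2061] → [-0.0305, -0.0551, 0.2728, -0.8746, 0.4848, 0.0000]
q̇ = J⁺·V = [0.7710, 0.8950, 0.5420]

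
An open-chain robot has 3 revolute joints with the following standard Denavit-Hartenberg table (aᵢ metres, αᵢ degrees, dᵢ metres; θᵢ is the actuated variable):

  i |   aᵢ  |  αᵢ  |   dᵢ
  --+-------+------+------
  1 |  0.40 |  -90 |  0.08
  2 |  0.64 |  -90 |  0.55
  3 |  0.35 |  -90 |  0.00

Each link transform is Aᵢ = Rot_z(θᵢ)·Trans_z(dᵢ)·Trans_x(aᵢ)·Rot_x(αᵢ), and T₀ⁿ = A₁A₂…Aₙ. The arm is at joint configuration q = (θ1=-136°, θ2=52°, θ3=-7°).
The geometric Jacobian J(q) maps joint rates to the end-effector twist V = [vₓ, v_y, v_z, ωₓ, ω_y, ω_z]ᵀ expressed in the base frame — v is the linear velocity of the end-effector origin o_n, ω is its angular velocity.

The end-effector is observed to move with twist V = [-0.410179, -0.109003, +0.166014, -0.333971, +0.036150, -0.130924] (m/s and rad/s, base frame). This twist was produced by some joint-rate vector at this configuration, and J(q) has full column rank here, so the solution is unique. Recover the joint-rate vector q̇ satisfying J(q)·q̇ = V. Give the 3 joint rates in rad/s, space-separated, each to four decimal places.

o_n = [-0.3133, -1.1265, -0.6981]
J₁: ẑ×o_n = [1.1265, -0.3133, 0.0000], ω = ẑ
J2: z=[0.6947, -0.7193, 0.0000] o=[-0.2877, -0.2779, 0.0800] → [0.5597, 0.5405, -0.6079, 0.6947, -0.7193, 0.0000]
J3: z=[0.5668, 0.5474, -0.6157] o=[-0.1891, -0.9472, -0.4243] → [-0.2602, 0.2317, -0.0336, 0.5668, 0.5474, -0.6157]
q̇ = J⁺·V = [-0.2990, -0.2580, -0.2730]

-0.2990 -0.2580 -0.2730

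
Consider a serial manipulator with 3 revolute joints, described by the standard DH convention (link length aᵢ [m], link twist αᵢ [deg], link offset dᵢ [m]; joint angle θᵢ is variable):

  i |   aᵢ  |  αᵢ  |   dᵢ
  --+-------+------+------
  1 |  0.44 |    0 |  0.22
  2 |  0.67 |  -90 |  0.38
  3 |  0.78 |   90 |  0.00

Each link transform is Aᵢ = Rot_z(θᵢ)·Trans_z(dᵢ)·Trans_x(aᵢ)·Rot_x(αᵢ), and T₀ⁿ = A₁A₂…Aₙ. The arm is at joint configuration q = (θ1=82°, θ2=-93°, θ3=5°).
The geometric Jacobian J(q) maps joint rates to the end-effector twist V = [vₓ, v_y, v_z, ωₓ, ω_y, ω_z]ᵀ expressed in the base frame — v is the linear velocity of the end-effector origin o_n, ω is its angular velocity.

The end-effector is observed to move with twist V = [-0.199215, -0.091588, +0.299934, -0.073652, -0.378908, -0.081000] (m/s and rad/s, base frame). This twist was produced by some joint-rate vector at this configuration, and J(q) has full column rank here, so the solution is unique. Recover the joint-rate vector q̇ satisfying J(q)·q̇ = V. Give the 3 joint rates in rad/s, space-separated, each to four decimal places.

0.4650 -0.5460 -0.3860

o_n = [1.4817, 0.1596, 0.5320]
J₁: ẑ×o_n = [-0.1596, 1.4817, 0.0000], ω = ẑ
J2: z=[0.0000, 0.0000, 1.0000] o=[0.0612, 0.4357, 0.2200] → [0.2761, 1.4204, -0.0000, 0.0000, 0.0000, 1.0000]
J3: z=[0.1908, 0.9816, 0.0000] o=[0.7189, 0.3079, 0.6000] → [-0.0667, 0.0130, -0.7770, 0.1908, 0.9816, 0.0000]
q̇ = J⁺·V = [0.4650, -0.5460, -0.3860]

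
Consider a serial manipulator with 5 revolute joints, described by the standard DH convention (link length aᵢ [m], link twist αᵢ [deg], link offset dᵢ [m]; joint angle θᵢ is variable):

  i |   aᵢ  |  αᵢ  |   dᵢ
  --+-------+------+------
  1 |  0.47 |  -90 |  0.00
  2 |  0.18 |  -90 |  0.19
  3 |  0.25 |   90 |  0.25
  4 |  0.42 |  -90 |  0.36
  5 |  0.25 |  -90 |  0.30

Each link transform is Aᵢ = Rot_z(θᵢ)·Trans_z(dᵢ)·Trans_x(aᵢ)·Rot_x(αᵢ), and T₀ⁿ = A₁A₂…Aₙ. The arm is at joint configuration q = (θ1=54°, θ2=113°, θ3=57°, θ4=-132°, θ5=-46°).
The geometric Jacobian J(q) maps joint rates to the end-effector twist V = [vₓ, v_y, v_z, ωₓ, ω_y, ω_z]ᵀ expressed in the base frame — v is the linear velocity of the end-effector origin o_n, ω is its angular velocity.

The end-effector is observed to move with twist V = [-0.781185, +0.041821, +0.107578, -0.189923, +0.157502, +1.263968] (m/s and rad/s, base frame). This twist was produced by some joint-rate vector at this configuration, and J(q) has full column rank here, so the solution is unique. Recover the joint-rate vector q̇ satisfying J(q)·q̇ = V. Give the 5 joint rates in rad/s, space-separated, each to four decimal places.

0.5870 0.0630 -0.1970 -0.4280 -0.6680

o_n = [-0.0067, 0.7062, -0.7735]
J₁: ẑ×o_n = [-0.7062, -0.0067, 0.0000], ω = ẑ
J2: z=[-0.8090, 0.5878, 0.0000] o=[0.2763, 0.3802, 0.0000] → [-0.4547, -0.6258, -0.0974, -0.8090, 0.5878, 0.0000]
J3: z=[-0.5411, -0.7447, 0.3907] o=[0.0812, 0.4350, -0.1657] → [0.3467, -0.3632, -0.2122, -0.5411, -0.7447, 0.3907]
J4: z=[-0.6332, 0.0550, -0.7720] o=[0.0843, 0.0826, -0.1933] → [0.4496, -0.2972, -0.3899, -0.6332, 0.0550, -0.7720]
J5: z=[0.7733, 0.0040, -0.6340] o=[-0.1303, 0.5217, -0.4523] → [0.1157, 0.1700, 0.1422, 0.7733, 0.0040, -0.6340]
q̇ = J⁺·V = [0.5870, 0.0630, -0.1970, -0.4280, -0.6680]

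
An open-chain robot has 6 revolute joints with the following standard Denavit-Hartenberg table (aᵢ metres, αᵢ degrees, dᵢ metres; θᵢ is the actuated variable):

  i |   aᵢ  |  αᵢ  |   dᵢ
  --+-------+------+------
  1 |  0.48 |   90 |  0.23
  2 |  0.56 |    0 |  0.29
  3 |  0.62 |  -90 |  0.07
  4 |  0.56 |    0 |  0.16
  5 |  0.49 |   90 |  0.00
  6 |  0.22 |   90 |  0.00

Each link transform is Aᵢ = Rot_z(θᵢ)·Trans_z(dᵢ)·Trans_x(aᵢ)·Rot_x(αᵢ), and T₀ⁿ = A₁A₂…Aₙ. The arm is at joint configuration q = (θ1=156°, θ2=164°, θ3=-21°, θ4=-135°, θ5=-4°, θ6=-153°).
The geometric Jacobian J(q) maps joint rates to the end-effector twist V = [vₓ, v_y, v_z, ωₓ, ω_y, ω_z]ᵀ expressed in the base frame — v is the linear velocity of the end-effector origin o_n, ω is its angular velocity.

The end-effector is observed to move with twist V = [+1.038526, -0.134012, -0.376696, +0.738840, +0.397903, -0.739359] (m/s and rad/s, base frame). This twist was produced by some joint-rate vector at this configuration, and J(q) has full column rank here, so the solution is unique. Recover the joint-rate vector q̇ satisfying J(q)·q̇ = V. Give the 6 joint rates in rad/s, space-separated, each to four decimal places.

-0.5250 0.9950 -0.6540 0.6870 -0.2070 -0.4280

o_n = [0.4738, 0.8277, 0.3376]
J₁: ẑ×o_n = [-0.8277, 0.4738, 0.0000], ω = ẑ
J2: z=[0.4067, 0.9135, 0.0000] o=[-0.4385, 0.1952, 0.2300] → [0.0983, -0.0438, -0.5762, 0.4067, 0.9135, 0.0000]
J3: z=[0.4067, 0.9135, 0.0000] o=[0.1712, 0.2412, 0.3844] → [-0.0427, 0.0190, -0.0379, 0.4067, 0.9135, 0.0000]
J4: z=[0.5498, -0.2448, -0.7986] o=[0.6520, 0.1038, 0.7575] → [0.6809, 0.3732, 0.3544, 0.5498, -0.2448, -0.7986]
J5: z=[0.5498, -0.2448, -0.7986] o=[0.6122, 0.5550, 0.3914] → [0.2310, 0.1400, 0.1161, 0.5498, -0.2448, -0.7986]
J6: z=[-0.7856, -0.4764, -0.3948] o=[0.4731, 0.9688, 0.1688] → [-0.1361, 0.1323, 0.1112, -0.7856, -0.4764, -0.3948]
q̇ = J⁺·V = [-0.5250, 0.9950, -0.6540, 0.6870, -0.2070, -0.4280]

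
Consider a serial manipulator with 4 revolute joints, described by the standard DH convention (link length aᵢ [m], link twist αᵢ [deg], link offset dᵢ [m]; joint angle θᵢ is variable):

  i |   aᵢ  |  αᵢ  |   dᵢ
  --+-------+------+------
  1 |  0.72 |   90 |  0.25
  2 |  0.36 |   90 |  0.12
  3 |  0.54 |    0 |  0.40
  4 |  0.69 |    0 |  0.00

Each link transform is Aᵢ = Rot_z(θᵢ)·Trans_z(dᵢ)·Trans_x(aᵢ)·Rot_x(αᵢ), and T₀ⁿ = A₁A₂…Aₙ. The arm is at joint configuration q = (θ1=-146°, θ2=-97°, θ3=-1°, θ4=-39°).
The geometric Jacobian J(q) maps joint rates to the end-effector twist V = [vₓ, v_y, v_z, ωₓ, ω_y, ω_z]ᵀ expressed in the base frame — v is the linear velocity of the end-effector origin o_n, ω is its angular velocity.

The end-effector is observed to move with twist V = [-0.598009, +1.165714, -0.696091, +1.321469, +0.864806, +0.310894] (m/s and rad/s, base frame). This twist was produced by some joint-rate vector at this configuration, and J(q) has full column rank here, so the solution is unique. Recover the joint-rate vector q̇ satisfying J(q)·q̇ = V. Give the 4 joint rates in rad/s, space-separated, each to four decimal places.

0.1170 -0.0220 0.8840 0.7070

o_n = [0.0627, -0.3593, -1.1191]
J₁: ẑ×o_n = [0.3593, 0.0627, -0.0000], ω = ẑ
J2: z=[-0.5592, 0.8290, 0.0000] o=[-0.5969, -0.4026, 0.2500] → [-1.1350, -0.7656, -0.5711, -0.5592, 0.8290, 0.0000]
J3: z=[0.8229, 0.5550, 0.1219] o=[-0.6276, -0.2786, -0.1073] → [-0.5517, 0.9167, -0.4496, 0.8229, 0.5550, 0.1219]
J4: z=[0.8229, 0.5550, 0.1219] o=[-0.2387, -0.0276, -0.5945] → [-0.2508, 0.4684, -0.4402, 0.8229, 0.5550, 0.1219]
q̇ = J⁺·V = [0.1170, -0.0220, 0.8840, 0.7070]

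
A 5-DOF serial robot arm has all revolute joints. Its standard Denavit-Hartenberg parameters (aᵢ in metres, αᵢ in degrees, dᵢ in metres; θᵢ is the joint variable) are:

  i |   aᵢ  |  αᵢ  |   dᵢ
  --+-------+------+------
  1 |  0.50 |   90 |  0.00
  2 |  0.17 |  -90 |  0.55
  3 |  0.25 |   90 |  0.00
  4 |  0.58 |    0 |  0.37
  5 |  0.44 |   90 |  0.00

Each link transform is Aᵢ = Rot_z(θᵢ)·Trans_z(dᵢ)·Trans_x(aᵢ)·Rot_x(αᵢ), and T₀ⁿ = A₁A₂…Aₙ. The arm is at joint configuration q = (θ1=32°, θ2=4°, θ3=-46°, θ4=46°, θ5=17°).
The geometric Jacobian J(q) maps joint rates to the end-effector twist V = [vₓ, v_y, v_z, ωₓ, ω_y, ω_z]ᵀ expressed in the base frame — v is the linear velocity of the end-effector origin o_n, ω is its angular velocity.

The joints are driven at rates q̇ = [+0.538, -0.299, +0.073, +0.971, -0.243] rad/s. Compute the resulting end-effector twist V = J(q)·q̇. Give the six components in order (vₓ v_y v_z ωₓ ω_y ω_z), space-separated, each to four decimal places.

-0.0657 1.1681 0.3752 -0.3378 -0.4548 0.5743

o_n = [1.5486, -0.7072, 0.8419]
J₁: ẑ×o_n = [0.7072, 1.5486, -0.0000], ω = ẑ
J2: z=[0.5299, -0.8480, 0.0000] o=[0.4240, 0.2650, 0.0000] → [-0.7140, -0.4461, 0.4385, 0.5299, -0.8480, 0.0000]
J3: z=[-0.0592, -0.0370, 0.9976] o=[0.8593, -0.1116, 0.0119] → [0.5635, 0.7367, 0.0607, -0.0592, -0.0370, 0.9976]
J4: z=[-0.2404, -0.9694, -0.0502] o=[1.1015, -0.1723, 0.0240] → [-0.8197, 0.1742, 0.5620, -0.2404, -0.9694, -0.0502]
J5: z=[-0.2404, -0.9694, -0.0502] o=[1.3782, -0.6442, 0.4411] → [-0.3917, 0.0878, 0.1803, -0.2404, -0.9694, -0.0502]
V = J·q̇ = [-0.0657, 1.1681, 0.3752, -0.3378, -0.4548, 0.5743]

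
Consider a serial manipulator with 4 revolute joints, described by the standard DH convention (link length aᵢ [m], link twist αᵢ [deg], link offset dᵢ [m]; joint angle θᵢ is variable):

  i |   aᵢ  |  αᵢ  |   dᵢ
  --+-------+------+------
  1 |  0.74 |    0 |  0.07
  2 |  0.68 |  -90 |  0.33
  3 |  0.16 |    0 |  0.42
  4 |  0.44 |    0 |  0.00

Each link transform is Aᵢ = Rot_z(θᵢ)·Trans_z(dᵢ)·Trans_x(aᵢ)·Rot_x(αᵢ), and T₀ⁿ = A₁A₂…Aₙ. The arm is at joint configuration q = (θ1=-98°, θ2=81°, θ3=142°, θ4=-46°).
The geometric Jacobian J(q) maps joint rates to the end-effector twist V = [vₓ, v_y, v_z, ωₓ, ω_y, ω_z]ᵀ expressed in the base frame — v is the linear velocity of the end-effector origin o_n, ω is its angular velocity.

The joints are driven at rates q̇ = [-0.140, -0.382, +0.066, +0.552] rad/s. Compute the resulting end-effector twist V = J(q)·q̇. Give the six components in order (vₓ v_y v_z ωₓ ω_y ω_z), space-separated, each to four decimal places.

o_n = [0.5055, -0.4797, -0.1361]
J₁: ẑ×o_n = [0.4797, 0.5055, -0.0000], ω = ẑ
J2: z=[0.0000, 0.0000, 1.0000] o=[-0.1030, -0.7328, 0.0700] → [-0.2531, 0.6085, 0.0000, 0.0000, 0.0000, 1.0000]
J3: z=[0.2924, 0.9563, 0.0000] o=[0.5473, -0.9316, 0.4000] → [-0.5127, 0.1567, 0.1721, 0.2924, 0.9563, 0.0000]
J4: z=[0.2924, 0.9563, 0.0000] o=[0.5495, -0.4931, 0.3015] → [-0.4185, 0.1279, 0.0460, 0.2924, 0.9563, 0.0000]
V = J·q̇ = [-0.2353, -0.2223, 0.0367, 0.1807, 0.5910, -0.5220]

-0.2353 -0.2223 0.0367 0.1807 0.5910 -0.5220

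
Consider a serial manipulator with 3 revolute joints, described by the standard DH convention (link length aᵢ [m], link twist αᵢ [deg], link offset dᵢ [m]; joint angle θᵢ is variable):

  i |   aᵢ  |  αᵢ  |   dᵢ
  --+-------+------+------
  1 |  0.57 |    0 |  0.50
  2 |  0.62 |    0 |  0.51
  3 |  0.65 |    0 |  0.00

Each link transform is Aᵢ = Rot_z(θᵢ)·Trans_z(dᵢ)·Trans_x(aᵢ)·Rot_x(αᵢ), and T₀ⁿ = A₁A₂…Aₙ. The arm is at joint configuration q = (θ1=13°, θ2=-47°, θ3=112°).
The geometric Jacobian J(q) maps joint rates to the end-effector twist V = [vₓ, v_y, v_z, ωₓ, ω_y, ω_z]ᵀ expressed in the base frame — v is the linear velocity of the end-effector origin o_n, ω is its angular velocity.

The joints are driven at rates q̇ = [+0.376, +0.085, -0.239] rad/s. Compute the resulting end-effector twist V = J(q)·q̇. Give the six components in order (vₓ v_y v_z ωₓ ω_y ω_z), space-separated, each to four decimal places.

-0.0295 0.4758 0.0000 0.0000 0.0000 0.2220

o_n = [1.2045, 0.4173, 1.0100]
J₁: ẑ×o_n = [-0.4173, 1.2045, 0.0000], ω = ẑ
J2: z=[0.0000, 0.0000, 1.0000] o=[0.5554, 0.1282, 0.5000] → [-0.2891, 0.6491, 0.0000, 0.0000, 0.0000, 1.0000]
J3: z=[0.0000, 0.0000, 1.0000] o=[1.0694, -0.2185, 1.0100] → [-0.6358, 0.1351, 0.0000, 0.0000, 0.0000, 1.0000]
V = J·q̇ = [-0.0295, 0.4758, 0.0000, 0.0000, 0.0000, 0.2220]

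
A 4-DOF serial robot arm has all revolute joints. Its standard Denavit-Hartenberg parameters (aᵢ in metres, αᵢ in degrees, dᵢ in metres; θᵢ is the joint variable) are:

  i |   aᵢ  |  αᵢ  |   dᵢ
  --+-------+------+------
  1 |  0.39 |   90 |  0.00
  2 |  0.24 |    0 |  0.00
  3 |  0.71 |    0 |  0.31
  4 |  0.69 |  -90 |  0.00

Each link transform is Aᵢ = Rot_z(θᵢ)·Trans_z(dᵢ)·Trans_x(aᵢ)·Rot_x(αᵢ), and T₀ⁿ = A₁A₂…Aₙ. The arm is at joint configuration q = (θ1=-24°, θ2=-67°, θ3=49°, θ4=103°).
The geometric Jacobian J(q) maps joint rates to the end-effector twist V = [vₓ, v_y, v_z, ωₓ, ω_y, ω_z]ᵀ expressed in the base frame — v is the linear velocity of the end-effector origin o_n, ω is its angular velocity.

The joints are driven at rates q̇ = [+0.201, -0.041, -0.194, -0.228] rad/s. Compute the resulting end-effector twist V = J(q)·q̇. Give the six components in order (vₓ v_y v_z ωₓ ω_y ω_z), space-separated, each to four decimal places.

o_n = [0.9877, -0.7791, 0.2471]
J₁: ẑ×o_n = [0.7791, 0.9877, -0.0000], ω = ẑ
J2: z=[-0.4067, -0.9135, 0.0000] o=[0.3563, -0.1586, 0.0000] → [-0.2257, 0.1005, 0.8292, -0.4067, -0.9135, 0.0000]
J3: z=[-0.4067, -0.9135, 0.0000] o=[0.4420, -0.1968, -0.2209] → [-0.4275, 0.1903, 0.7354, -0.4067, -0.9135, 0.0000]
J4: z=[-0.4067, -0.9135, 0.0000] o=[0.9327, -0.7546, -0.4403] → [-0.6279, 0.2796, 0.0601, -0.4067, -0.9135, 0.0000]
V = J·q̇ = [0.3920, 0.0937, -0.1904, 0.1883, 0.4230, 0.2010]

0.3920 0.0937 -0.1904 0.1883 0.4230 0.2010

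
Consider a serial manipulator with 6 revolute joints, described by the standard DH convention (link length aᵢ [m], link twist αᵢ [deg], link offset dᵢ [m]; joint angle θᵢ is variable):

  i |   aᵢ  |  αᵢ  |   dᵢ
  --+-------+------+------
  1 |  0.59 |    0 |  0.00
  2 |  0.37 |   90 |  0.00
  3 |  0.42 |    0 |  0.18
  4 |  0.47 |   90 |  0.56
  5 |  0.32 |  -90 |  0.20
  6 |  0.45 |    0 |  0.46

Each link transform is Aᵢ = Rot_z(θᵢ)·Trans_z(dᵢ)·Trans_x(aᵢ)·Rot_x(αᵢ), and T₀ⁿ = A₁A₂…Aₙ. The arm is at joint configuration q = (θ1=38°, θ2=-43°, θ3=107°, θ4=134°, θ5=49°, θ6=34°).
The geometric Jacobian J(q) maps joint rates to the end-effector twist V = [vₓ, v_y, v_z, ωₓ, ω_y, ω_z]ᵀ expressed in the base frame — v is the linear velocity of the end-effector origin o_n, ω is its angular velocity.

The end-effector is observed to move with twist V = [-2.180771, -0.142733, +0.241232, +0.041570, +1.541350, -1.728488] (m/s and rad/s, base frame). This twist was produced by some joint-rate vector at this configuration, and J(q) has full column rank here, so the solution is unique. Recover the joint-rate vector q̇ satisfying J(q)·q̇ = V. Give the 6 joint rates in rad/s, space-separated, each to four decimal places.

-0.4610 -0.6770 -0.9380 -0.1130 -0.2050 -0.7440

o_n = [0.3409, -1.1967, -0.1285]
J₁: ẑ×o_n = [1.1967, 0.3409, -0.0000], ω = ẑ
J2: z=[0.0000, 0.0000, 1.0000] o=[0.4649, 0.3632, 0.0000] → [1.5600, -0.1241, 0.0000, 0.0000, 0.0000, 1.0000]
J3: z=[-0.0872, -0.9962, 0.0000] o=[0.8335, 0.3310, 0.0000] → [0.1280, -0.0112, -0.3576, -0.0872, -0.9962, 0.0000]
J4: z=[-0.0872, -0.9962, 0.0000] o=[0.6955, 0.1624, 0.4016] → [0.5281, -0.0462, -0.2348, -0.0872, -0.9962, 0.0000]
J5: z=[-0.8713, 0.0762, 0.4848] o=[0.4197, -0.3756, -0.0094] → [0.3890, -0.1420, 0.7214, -0.8713, 0.0762, 0.4848]
J6: z=[0.3073, -0.6855, 0.6601] o=[0.1230, -0.5921, -0.0961] → [0.4213, 0.1538, -0.0365, 0.3073, -0.6855, 0.6601]
q̇ = J⁺·V = [-0.4610, -0.6770, -0.9380, -0.1130, -0.2050, -0.7440]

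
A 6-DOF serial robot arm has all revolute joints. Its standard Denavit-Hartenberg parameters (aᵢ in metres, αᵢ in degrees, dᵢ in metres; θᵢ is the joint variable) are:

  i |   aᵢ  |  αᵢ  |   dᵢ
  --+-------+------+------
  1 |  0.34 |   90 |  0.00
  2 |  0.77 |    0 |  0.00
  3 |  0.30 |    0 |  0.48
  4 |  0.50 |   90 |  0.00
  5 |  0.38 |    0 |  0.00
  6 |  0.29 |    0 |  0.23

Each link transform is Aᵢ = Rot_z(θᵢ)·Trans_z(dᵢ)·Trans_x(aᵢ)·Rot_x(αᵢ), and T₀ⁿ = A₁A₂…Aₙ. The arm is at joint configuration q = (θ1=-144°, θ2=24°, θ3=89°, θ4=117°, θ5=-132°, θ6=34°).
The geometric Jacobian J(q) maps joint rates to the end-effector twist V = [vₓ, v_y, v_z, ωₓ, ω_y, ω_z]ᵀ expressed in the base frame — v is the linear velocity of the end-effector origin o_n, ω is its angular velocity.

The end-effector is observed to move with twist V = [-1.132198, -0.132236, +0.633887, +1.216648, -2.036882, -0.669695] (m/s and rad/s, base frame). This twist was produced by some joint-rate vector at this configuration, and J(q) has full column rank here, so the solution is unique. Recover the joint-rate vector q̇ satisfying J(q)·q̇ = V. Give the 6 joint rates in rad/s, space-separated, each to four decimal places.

o_n = [-0.4473, -0.4357, 0.5799]
J₁: ẑ×o_n = [0.4357, -0.4473, 0.0000], ω = ẑ
J2: z=[-0.5878, 0.8090, 0.0000] o=[-0.2751, -0.1998, 0.0000] → [0.4691, 0.3408, 0.2780, -0.5878, 0.8090, 0.0000]
J3: z=[-0.5878, 0.8090, 0.0000] o=[-0.8442, -0.6133, 0.3132] → [0.2157, 0.1567, -0.4254, -0.5878, 0.8090, 0.0000]
J4: z=[-0.5878, 0.8090, 0.0000] o=[-1.0315, -0.1561, 0.5893] → [-0.0077, -0.0056, -0.3082, -0.5878, 0.8090, 0.0000]
J5: z=[0.6197, 0.4503, 0.6428] o=[-0.7714, 0.0328, 0.2063] → [0.4694, -0.0232, -0.4363, 0.6197, 0.4503, 0.6428]
J6: z=[0.6197, 0.4503, 0.6428] o=[-0.7377, -0.2917, 0.4011] → [0.1731, 0.0758, -0.2200, 0.6197, 0.4503, 0.6428]
q̇ = J⁺·V = [-0.4910, -0.8130, -0.9690, -0.5810, -0.9590, 0.6810]

-0.4910 -0.8130 -0.9690 -0.5810 -0.9590 0.6810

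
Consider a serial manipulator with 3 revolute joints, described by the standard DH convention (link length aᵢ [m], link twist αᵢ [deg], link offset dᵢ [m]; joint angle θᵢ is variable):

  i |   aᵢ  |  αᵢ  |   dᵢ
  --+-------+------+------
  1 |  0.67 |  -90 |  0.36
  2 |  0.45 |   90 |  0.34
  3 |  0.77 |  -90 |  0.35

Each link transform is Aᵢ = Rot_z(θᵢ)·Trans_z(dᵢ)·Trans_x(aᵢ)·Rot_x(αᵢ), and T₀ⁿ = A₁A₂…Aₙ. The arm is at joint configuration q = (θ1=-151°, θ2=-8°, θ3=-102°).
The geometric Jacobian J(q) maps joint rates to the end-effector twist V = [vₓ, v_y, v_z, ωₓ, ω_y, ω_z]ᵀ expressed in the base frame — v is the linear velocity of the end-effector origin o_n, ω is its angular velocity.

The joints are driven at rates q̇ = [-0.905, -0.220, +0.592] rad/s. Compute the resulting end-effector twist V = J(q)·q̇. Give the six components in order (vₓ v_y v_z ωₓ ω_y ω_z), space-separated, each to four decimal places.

-0.4292 0.8104 0.1145 -0.0346 0.2324 -0.3188

o_n = [-0.9948, -0.0790, 0.7469]
J₁: ẑ×o_n = [0.0790, -0.9948, 0.0000], ω = ẑ
J2: z=[0.4848, -0.8746, 0.0000] o=[-0.5860, -0.3248, 0.3600] → [-0.3384, -0.1876, -0.2384, 0.4848, -0.8746, 0.0000]
J3: z=[0.1217, 0.0675, 0.9903] o=[-0.8109, -0.8382, 0.4226] → [-0.7299, -0.2216, 0.1048, 0.1217, 0.0675, 0.9903]
V = J·q̇ = [-0.4292, 0.8104, 0.1145, -0.0346, 0.2324, -0.3188]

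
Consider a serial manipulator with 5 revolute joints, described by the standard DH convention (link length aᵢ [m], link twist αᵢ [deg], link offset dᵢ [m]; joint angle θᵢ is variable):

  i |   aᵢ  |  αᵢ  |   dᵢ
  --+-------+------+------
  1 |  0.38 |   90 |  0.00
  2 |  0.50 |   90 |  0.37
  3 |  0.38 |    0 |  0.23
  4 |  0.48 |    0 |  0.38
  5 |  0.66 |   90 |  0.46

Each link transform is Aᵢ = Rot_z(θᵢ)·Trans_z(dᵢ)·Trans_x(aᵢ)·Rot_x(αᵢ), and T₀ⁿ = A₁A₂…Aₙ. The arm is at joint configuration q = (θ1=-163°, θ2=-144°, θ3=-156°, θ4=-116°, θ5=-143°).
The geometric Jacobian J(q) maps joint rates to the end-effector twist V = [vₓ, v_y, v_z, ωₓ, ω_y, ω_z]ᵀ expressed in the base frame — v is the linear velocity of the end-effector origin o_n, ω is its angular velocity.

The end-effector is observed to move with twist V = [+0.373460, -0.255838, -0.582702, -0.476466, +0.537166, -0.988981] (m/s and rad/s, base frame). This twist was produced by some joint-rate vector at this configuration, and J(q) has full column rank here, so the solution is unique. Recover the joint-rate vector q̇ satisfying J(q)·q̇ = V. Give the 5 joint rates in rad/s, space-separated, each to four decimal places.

o_n = [0.6170, 0.3502, 0.5434]
J₁: ẑ×o_n = [-0.3502, 0.6170, 0.0000], ω = ẑ
J2: z=[-0.2924, 0.9563, 0.0000] o=[-0.3634, -0.1111, 0.0000] → [0.5197, 0.1589, -1.0724, -0.2924, 0.9563, 0.0000]
J3: z=[0.5621, 0.1719, 0.8090] o=[-0.0847, 0.3610, -0.2939] → [0.1526, 0.0970, -0.1267, 0.5621, 0.1719, 0.8090]
J4: z=[0.5621, 0.1719, 0.8090] o=[-0.1788, 0.1706, 0.0962] → [-0.0684, 0.3925, -0.0358, 0.5621, 0.1719, 0.8090]
J5: z=[0.5621, 0.1719, 0.8090] o=[-0.0925, 0.6986, 0.3938] → [0.3076, 0.4899, -0.3178, 0.5621, 0.1719, 0.8090]
q̇ = J⁺·V = [-0.5780, 0.6530, -0.7060, 0.3230, -0.1250]

-0.5780 0.6530 -0.7060 0.3230 -0.1250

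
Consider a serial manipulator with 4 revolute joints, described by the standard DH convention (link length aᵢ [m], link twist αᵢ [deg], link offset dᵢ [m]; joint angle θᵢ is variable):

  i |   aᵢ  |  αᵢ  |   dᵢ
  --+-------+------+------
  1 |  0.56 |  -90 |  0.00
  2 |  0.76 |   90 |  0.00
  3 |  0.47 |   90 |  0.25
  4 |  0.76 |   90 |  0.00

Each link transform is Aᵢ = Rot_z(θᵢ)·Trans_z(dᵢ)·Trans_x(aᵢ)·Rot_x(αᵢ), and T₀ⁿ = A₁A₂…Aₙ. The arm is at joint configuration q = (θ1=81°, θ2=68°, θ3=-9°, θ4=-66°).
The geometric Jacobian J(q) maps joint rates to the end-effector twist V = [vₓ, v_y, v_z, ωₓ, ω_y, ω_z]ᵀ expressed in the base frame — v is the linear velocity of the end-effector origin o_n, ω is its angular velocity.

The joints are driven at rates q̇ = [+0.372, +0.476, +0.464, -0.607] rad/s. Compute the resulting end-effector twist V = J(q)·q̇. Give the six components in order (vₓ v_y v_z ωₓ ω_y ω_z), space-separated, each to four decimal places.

o_n = [0.2332, 0.6931, -1.5846]
J₁: ẑ×o_n = [-0.6931, 0.2332, 0.0000], ω = ẑ
J2: z=[-0.9877, 0.1564, 0.0000] o=[0.0876, 0.5531, 0.0000] → [-0.2479, -1.5651, -0.1610, -0.9877, 0.1564, 0.0000]
J3: z=[0.1450, 0.9158, 0.3746] o=[0.1321, 0.8343, -0.7047] → [-0.7529, 0.1655, -0.1130, 0.1450, 0.9158, 0.3746]
J4: z=[0.9664, -0.2124, 0.1450] o=[0.2682, 1.2235, -1.0414] → [0.1923, 0.5198, -0.5200, 0.9664, -0.2124, 0.1450]
V = J·q̇ = [-0.8419, -0.8970, 0.1866, -0.9894, 0.6283, 0.4578]

-0.8419 -0.8970 0.1866 -0.9894 0.6283 0.4578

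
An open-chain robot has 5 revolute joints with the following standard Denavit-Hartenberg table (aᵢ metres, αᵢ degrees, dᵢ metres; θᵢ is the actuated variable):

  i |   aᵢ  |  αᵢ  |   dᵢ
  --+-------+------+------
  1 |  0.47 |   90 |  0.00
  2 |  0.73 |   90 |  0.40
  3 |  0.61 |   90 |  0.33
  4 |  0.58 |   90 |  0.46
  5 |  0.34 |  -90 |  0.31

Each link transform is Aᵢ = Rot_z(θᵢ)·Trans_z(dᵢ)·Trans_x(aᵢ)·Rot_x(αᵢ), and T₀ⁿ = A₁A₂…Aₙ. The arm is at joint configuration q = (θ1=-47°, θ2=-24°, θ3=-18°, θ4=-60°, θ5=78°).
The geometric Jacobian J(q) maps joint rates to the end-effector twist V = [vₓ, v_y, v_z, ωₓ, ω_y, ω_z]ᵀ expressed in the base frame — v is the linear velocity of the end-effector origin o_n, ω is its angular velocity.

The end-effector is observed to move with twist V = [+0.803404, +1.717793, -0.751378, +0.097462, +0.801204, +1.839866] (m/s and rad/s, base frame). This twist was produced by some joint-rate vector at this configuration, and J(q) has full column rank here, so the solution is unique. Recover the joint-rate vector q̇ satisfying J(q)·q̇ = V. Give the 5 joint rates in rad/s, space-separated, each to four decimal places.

o_n = [1.5351, -0.8253, -0.1003]
J₁: ẑ×o_n = [0.8253, 1.5351, -0.0000], ω = ẑ
J2: z=[-0.7314, -0.6820, 0.0000] o=[0.3205, -0.3437, 0.0000] → [0.0684, -0.0734, 1.1806, -0.7314, -0.6820, 0.0000]
J3: z=[-0.2774, 0.2975, -0.9135] o=[0.4828, -1.1043, -0.2969] → [0.3133, -0.9068, -0.3904, -0.2774, 0.2975, -0.9135]
J4: z=[0.5030, 0.8551, 0.1257] o=[0.8906, -1.2652, -0.8344] → [0.5724, -0.2882, -0.3299, 0.5030, 0.8551, 0.1257]
J5: z=[-0.5702, 0.2190, 0.7918] o=[1.4987, -1.1444, -0.4298] → [-0.1804, 0.2167, -0.1899, -0.5702, 0.2190, 0.7918]
q̇ = J⁺·V = [0.9600, -0.4350, -0.1680, 0.4310, 0.8490]

0.9600 -0.4350 -0.1680 0.4310 0.8490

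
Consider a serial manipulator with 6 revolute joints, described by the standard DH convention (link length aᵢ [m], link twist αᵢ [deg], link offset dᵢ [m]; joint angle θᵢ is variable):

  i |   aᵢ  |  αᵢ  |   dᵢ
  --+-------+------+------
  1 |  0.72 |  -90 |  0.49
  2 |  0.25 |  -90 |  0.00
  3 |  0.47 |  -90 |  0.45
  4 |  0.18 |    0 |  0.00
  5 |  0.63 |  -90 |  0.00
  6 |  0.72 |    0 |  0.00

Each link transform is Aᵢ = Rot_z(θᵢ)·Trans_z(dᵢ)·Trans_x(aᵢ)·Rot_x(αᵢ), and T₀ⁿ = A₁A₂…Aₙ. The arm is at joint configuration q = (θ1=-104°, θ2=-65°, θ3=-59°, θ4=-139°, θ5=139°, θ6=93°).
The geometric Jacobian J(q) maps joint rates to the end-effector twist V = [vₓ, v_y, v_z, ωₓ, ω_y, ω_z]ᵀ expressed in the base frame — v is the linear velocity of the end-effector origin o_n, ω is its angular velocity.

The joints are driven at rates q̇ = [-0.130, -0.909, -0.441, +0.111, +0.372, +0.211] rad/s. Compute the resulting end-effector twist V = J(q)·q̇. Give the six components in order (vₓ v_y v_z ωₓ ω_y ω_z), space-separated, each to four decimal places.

-0.2893 0.2902 0.1012 -1.0227 0.6837 0.5208

o_n = [0.8198, -1.5253, 0.3504]
J₁: ẑ×o_n = [1.5253, 0.8198, -0.0000], ω = ẑ
J2: z=[0.9703, -0.2419, 0.0000] o=[-0.1742, -0.6986, 0.4900] → [0.0338, 0.1355, -0.5617, 0.9703, -0.2419, 0.0000]
J3: z=[-0.2193, -0.8794, -0.4226] o=[-0.1997, -0.8011, 0.7166] → [0.0160, -0.5112, 1.0554, -0.2193, -0.8794, -0.4226]
J4: z=[-0.5874, -0.2269, 0.7769] o=[0.0677, -1.3936, 0.7458] → [0.1921, 0.3520, 0.2480, -0.5874, -0.2269, 0.7769]
J5: z=[-0.5874, -0.2269, 0.7769] o=[-0.0640, -1.4406, 0.6325] → [0.1299, 0.5209, 0.2503, -0.5874, -0.2269, 0.7769]
J6: z=[0.2193, 0.8794, 0.4226] o=[0.4268, -1.7043, 0.9265] → [-0.5823, 0.2924, -0.3063, 0.2193, 0.8794, 0.4226]
V = J·q̇ = [-0.2893, 0.2902, 0.1012, -1.0227, 0.6837, 0.5208]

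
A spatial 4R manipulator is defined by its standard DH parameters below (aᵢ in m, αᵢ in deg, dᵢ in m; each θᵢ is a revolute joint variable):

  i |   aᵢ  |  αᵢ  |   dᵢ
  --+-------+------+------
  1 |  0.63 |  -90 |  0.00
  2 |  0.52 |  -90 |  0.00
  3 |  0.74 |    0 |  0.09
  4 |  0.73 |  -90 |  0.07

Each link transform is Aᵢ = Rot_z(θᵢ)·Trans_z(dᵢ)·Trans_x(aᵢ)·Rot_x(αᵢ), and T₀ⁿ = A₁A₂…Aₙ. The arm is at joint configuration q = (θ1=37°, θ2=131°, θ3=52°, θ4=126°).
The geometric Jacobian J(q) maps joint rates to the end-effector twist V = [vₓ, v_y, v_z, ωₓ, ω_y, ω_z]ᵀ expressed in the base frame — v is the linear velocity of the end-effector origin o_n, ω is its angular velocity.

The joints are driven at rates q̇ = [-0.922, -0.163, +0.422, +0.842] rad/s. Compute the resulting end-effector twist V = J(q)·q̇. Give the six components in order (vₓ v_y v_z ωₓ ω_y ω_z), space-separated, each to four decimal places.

o_n = [0.6441, -0.2767, -0.0807]
J₁: ẑ×o_n = [0.2767, 0.6441, -0.0000], ω = ẑ
J2: z=[-0.6018, 0.7986, 0.0000] o=[0.5031, 0.3791, 0.0000] → [-0.0645, -0.0486, 0.2822, -0.6018, 0.7986, 0.0000]
J3: z=[-0.6027, -0.4542, 0.6561] o=[0.2307, 0.1738, -0.3924] → [0.1540, 0.4591, 0.4593, -0.6027, -0.4542, 0.6561]
J4: z=[-0.6027, -0.4542, 0.6561] o=[0.2887, -0.5126, -0.6772] → [-0.4257, 0.5927, 0.0192, -0.6027, -0.4542, 0.6561]
V = J·q̇ = [-0.5381, 0.1069, 0.1640, -0.6638, -0.7043, -0.0927]

-0.5381 0.1069 0.1640 -0.6638 -0.7043 -0.0927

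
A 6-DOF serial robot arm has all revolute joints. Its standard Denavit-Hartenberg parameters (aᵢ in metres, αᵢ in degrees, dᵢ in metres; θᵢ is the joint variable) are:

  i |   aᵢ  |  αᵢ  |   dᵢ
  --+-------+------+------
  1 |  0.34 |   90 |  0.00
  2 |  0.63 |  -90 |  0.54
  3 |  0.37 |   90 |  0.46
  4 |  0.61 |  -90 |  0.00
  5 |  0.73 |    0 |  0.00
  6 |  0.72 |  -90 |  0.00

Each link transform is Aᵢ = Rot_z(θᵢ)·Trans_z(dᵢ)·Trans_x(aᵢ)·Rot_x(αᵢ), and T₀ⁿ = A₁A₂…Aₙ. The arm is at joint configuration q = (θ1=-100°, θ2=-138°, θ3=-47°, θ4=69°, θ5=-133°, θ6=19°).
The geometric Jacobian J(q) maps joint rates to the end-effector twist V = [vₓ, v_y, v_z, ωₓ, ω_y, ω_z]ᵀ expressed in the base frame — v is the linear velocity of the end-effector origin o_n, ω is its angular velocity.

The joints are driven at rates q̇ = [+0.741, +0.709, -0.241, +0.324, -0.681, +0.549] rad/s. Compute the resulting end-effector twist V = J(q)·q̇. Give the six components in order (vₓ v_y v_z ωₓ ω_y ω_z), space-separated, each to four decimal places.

o_n = [-1.6492, -0.2775, -0.1942]
J₁: ẑ×o_n = [0.2775, -1.6492, 0.0000], ω = ẑ
J2: z=[-0.9848, 0.1736, 0.0000] o=[-0.0590, -0.3348, 0.0000] → [-0.0337, -0.1912, 0.2197, -0.9848, 0.1736, 0.0000]
J3: z=[-0.1162, -0.6590, -0.7431] o=[-0.5095, 0.2200, -0.4216] → [-0.5196, 0.8733, -0.6932, -0.1162, -0.6590, -0.7431]
J4: z=[-0.7660, -0.4168, 0.4894] o=[-0.7969, 0.1485, -0.9322] → [-0.0991, 0.1483, -0.0289, -0.7660, -0.4168, 0.4894]
J5: z=[0.5486, -0.8207, 0.1597] o=[-1.0013, -0.0899, -1.4552] → [-1.0050, -0.7953, -0.6347, 0.5486, -0.8207, 0.1597]
J6: z=[0.5486, -0.8207, 0.1597] o=[-1.2435, -0.1178, -0.7671] → [-0.4447, -0.3791, -0.4206, 0.5486, -0.8207, 0.1597]
V = J·q̇ = [0.7151, -1.1866, 0.5148, -0.9908, 0.2552, 1.0576]

0.7151 -1.1866 0.5148 -0.9908 0.2552 1.0576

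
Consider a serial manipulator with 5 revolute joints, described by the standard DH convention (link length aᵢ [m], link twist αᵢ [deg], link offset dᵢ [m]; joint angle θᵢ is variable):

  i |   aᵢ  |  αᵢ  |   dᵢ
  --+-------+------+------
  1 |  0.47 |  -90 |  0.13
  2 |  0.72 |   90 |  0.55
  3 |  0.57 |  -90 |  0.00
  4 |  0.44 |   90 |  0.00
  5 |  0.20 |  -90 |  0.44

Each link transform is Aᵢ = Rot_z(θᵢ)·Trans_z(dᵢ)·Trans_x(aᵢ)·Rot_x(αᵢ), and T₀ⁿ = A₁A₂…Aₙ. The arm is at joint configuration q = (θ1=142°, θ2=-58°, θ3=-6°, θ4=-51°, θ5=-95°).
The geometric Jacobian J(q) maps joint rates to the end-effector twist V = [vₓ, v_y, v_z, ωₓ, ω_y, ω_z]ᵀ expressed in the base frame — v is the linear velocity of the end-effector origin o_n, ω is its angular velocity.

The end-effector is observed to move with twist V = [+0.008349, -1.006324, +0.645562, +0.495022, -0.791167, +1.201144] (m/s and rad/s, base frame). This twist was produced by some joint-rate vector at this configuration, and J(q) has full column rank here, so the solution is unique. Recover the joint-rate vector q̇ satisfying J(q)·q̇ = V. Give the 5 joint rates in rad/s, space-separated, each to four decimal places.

o_n = [-0.6478, 0.1251, 1.4603]
J₁: ẑ×o_n = [-0.1251, -0.6478, 0.0000], ω = ẑ
J2: z=[-0.6157, -0.7880, 0.0000] o=[-0.3704, 0.2894, 0.1300] → [-1.0483, 0.8190, -0.1175, -0.6157, -0.7880, 0.0000]
J3: z=[0.6683, -0.5221, 0.5299] o=[-1.0096, 0.0909, 0.7406] → [-0.3939, -0.2892, 0.2118, 0.6683, -0.5221, 0.5299]
J4: z=[-0.6559, -0.7496, 0.0886] o=[-1.2097, 0.3228, 1.2213] → [-0.1616, 0.2066, 0.5508, -0.6559, -0.7496, 0.0886]
J5: z=[0.6933, -0.6447, -0.3220] o=[-1.0783, 0.2569, 1.6361] → [0.0709, -0.0168, 0.1863, 0.6933, -0.6447, -0.3220]
q̇ = J⁺·V = [0.9760, -0.4210, 0.5800, 0.7070, 0.4500]

0.9760 -0.4210 0.5800 0.7070 0.4500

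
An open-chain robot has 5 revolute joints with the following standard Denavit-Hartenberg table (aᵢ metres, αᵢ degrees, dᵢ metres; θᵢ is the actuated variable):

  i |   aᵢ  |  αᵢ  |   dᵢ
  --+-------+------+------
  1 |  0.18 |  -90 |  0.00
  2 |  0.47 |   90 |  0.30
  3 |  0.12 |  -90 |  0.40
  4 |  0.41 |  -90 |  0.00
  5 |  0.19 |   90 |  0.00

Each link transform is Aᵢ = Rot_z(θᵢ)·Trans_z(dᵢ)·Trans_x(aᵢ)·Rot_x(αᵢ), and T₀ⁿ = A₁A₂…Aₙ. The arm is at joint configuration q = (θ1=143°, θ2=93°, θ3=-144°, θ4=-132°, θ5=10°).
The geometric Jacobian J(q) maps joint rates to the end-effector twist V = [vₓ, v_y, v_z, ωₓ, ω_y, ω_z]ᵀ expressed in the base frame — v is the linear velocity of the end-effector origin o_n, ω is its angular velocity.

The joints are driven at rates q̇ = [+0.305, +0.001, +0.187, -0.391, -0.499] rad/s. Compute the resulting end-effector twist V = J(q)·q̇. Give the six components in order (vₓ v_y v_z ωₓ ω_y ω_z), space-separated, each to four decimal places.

0.0178 -0.4800 -0.1615 -0.2021 -0.5180 0.2426

o_n = [-1.0839, 0.2020, -0.7200]
J₁: ẑ×o_n = [-0.2020, -1.0839, 0.0000], ω = ẑ
J2: z=[-0.6018, -0.7986, 0.0000] o=[-0.1438, 0.1083, 0.0000] → [0.5750, -0.4333, -0.8072, -0.6018, -0.7986, 0.0000]
J3: z=[-0.7975, 0.6010, -0.0523] o=[-0.3047, -0.1461, -0.4694] → [-0.1324, -0.1591, 0.1907, -0.7975, 0.6010, -0.0523]
J4: z=[0.5114, 0.6276, -0.5870] o=[-0.5853, 0.1537, -0.3933] → [-0.1767, 0.4597, 0.3376, 0.5114, 0.6276, -0.5870]
J5: z=[-0.2959, 0.7699, 0.5654] o=[-0.9161, 0.2011, -0.6309] → [-0.0691, -0.1212, 0.1290, -0.2959, 0.7699, 0.5654]
V = J·q̇ = [0.0178, -0.4800, -0.1615, -0.2021, -0.5180, 0.2426]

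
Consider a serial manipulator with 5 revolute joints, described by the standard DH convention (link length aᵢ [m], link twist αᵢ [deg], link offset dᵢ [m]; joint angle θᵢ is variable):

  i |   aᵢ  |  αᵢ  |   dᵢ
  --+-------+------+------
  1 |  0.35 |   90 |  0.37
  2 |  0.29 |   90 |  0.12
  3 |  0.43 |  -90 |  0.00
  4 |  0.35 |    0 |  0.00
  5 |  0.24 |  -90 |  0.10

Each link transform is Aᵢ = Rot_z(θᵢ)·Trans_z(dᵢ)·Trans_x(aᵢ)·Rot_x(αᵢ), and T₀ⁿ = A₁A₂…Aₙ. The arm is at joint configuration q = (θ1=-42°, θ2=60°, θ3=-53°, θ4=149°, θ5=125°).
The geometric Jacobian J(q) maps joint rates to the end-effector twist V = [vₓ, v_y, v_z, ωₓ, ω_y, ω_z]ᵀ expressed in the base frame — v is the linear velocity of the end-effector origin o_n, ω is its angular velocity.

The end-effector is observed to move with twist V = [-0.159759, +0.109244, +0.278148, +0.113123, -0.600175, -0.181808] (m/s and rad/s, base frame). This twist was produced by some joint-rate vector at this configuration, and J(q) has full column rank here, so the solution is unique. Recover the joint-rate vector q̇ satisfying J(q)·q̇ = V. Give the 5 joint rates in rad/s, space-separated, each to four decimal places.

-0.1670 0.1970 0.4280 -0.6700 0.9580

o_n = [0.4263, -0.4686, 0.7372]
J₁: ẑ×o_n = [0.4686, 0.4263, -0.0000], ω = ẑ
J2: z=[-0.6691, -0.7431, 0.0000] o=[0.2601, -0.2342, 0.3700] → [-0.2729, 0.2457, 0.2803, -0.6691, -0.7431, 0.0000]
J3: z=[0.6436, -0.5795, -0.5000] o=[0.2876, -0.4204, 0.6211] → [-0.0913, -0.1440, 0.0494, 0.6436, -0.5795, -0.5000]
J4: z=[-0.1059, -0.7144, 0.6916] o=[0.6135, -0.2518, 0.8453] → [0.2271, -0.1410, -0.1108, -0.1059, -0.7144, 0.6916]
J5: z=[-0.1059, -0.7144, 0.6916] o=[0.2701, -0.2650, 0.7790] → [0.1707, 0.1036, 0.1332, -0.1059, -0.7144, 0.6916]
q̇ = J⁺·V = [-0.1670, 0.1970, 0.4280, -0.6700, 0.9580]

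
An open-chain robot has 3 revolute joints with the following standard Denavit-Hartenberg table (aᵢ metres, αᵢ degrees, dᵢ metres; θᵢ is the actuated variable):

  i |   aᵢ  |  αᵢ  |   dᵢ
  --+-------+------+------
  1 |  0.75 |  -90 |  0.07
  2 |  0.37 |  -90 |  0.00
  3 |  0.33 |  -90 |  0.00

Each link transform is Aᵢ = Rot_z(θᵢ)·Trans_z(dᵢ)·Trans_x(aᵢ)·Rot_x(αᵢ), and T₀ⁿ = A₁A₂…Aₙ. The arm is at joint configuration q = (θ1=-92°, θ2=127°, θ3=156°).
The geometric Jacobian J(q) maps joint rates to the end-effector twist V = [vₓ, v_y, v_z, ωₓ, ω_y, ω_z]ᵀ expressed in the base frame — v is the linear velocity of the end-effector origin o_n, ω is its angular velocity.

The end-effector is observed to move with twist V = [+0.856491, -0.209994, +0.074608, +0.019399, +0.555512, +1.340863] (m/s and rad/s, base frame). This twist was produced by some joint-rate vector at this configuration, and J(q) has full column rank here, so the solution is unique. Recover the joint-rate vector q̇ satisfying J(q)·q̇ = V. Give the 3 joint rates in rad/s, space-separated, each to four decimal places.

0.9220 0.0000 0.6960

o_n = [-0.1589, -0.7036, 0.0153]
J₁: ẑ×o_n = [0.7036, -0.1589, 0.0000], ω = ẑ
J2: z=[0.9994, -0.0349, 0.0000] o=[-0.0262, -0.7495, 0.0700] → [0.0019, 0.0547, 0.0412, 0.9994, -0.0349, 0.0000]
J3: z=[0.0279, 0.7981, 0.6018] o=[-0.0184, -0.5270, -0.2255] → [0.2985, -0.0912, 0.1072, 0.0279, 0.7981, 0.6018]
q̇ = J⁺·V = [0.9220, 0.0000, 0.6960]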